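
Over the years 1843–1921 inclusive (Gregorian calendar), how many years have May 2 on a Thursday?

12

Track May 2's weekday year by year (advancing +1, or +2 across a Feb 29):
  1843: Tue  1844: Thu (+2) ✓  1845: Fri (+1)  1846: Sat (+1)  1847: Sun (+1)
  1848: Tue (+2)  1849: Wed (+1)  1850: Thu (+1) ✓  1851: Fri (+1)  1852: Sun (+2)
  1853: Mon (+1)  1854: Tue (+1)  1855: Wed (+1)  1856: Fri (+2)  … (51 more years) …
  1908: Sat (+2)  1909: Sun (+1)  1910: Mon (+1)  1911: Tue (+1)  1912: Thu (+2) ✓
  1913: Fri (+1)  1914: Sat (+1)  1915: Sun (+1)  1916: Tue (+2)  1917: Wed (+1)
  1918: Thu (+1) ✓  1919: Fri (+1)  1920: Sun (+2)  1921: Mon (+1)
Thursday years: 1844, 1850, 1861, 1867, 1872, 1878, 1889, 1895, 1901, 1907, 1912, 1918 — 12 in total.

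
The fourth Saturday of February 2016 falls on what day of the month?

February 1, 2016 is a Monday, so the first Saturday is the 6th.
The fourth Saturday is 6 + 21 = 27.

27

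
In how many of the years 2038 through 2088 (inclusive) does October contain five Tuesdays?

22

October has 31 days; it has five Tuesdays when Tuesday falls among the first (month-length − 28) days — i.e. when October 1 is one of Tuesday/Monday/Sunday.
October 1 by year: 2038:Fri 2039:Sat 2040:Mon✓ 2041:Tue✓ 2042:Wed 2043:Thu 2044:Sat 2045:Sun✓ 2046:Mon✓ 2047:Tue✓ 2048:Thu 2049:Fri 2050:Sat 2051:Sun✓ 2052:Tue✓ …(21 more)… 2074:Mon✓ 2075:Tue✓ 2076:Thu 2077:Fri 2078:Sat 2079:Sun✓ 2080:Tue✓ 2081:Wed 2082:Thu 2083:Fri 2084:Sun✓ 2085:Mon✓ 2086:Tue✓ 2087:Wed 2088:Fri
Years with five Tuesdays: 2040, 2041, 2045, 2046, 2047, 2051, 2052, 2056, 2057, 2058, 2062, 2063, 2068, 2069, 2073, 2074, 2075, 2079, 2080, 2084, 2085, 2086 → 22.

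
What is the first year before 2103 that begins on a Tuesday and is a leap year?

Jan 1 advances by 2 weekdays after a leap year and by 1 after a common year.
2103: Jan 1 is Monday.
2102: Sunday
2101: Saturday
2100: Friday
2099: Thursday
2098: Wednesday
2097: Tuesday
2096: Sunday (leap)
2095: Saturday
2094: Friday
2093: Thursday
2092: Tuesday (leap)
2092 begins on a Tuesday and is a leap year.

2092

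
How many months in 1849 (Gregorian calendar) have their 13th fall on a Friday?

Check the 13th of each month of 1849: Jan 13: Sat, Feb 13: Tue, Mar 13: Tue, Apr 13: Fri, May 13: Sun, Jun 13: Wed, Jul 13: Fri, Aug 13: Mon, Sep 13: Thu, Oct 13: Sat, Nov 13: Tue, Dec 13: Thu.
Friday occurs in April, July — 2 months.

2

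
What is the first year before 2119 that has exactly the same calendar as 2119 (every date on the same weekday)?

Two years share a calendar iff Jan 1 falls on the same weekday and both are leap or both are common. 2119: Jan 1 is Sunday, common year.
2118: Jan 1 Saturday, common
2117: Jan 1 Friday, common
2116: Jan 1 Wednesday, leap
2115: Jan 1 Tuesday, common
2114: Jan 1 Monday, common
2113: Jan 1 Sunday, common
2113 matches on both conditions.

2113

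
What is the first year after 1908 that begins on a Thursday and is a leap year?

1920

Jan 1 advances by 2 weekdays after a leap year and by 1 after a common year.
1908: Jan 1 is Wednesday (leap).
1909: Friday
1910: Saturday
1911: Sunday
1912: Monday (leap)
1913: Wednesday
1914: Thursday
1915: Friday
1916: Saturday (leap)
1917: Monday
1918: Tuesday
1919: Wednesday
1920: Thursday (leap)
1920 begins on a Thursday and is a leap year.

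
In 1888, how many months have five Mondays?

A month of length L has five Mondays iff its first Monday is on day ≤ L−28 (so day 1–3 in a 31-day month, 1–2 in a 30-day month, day 1 in a leap February).
Checking each month of 1888: Jan starts Sun (31d) ✓; Feb starts Wed (29d); Mar starts Thu (31d); Apr starts Sun (30d) ✓; May starts Tue (31d); Jun starts Fri (30d); Jul starts Sun (31d) ✓; Aug starts Wed (31d); Sep starts Sat (30d); Oct starts Mon (31d) ✓; Nov starts Thu (30d); Dec starts Sat (31d) ✓.
Five-Monday months: January, April, July, October, December → 5.

5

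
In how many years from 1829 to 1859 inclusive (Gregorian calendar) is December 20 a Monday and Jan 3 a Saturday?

1

Check each year's weekday for December 20 and Jan 3:
  1829: Sun/Sat  1830: Mon/Sun  1831: Tue/Mon  1832: Thu/Tue  1833: Fri/Thu  1834: Sat/Fri  1835: Sun/Sat  1836: Tue/Sun  1837: Wed/Tue  1838: Thu/Wed  1839: Fri/Thu  1840: Sun/Fri  1841: Mon/Sun  1842: Tue/Mon  …(3 more)…  1846: Sun/Sat  1847: Mon/Sun  1848: Wed/Mon  1849: Thu/Wed  1850: Fri/Thu  1851: Sat/Fri  1852: Mon/Sat ✓  1853: Tue/Mon  1854: Wed/Tue  1855: Thu/Wed  1856: Sat/Thu  1857: Sun/Sat  1858: Mon/Sun  1859: Tue/Mon
Both conditions hold in: 1852 — 1.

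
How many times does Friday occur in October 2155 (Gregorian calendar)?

5

October 2155 has 31 days and begins on Wednesday.
The first Friday is October 3.
Fridays fall on 3, 10, 17, 24, 31 — that's 5.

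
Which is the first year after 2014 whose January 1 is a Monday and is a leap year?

Jan 1 advances by 2 weekdays after a leap year and by 1 after a common year.
2014: Jan 1 is Wednesday.
2015: Thursday
2016: Friday (leap)
2017: Sunday
2018: Monday
2019: Tuesday
2020: Wednesday (leap)
2021: Friday
2022: Saturday
2023: Sunday
2024: Monday (leap)
2024 begins on a Monday and is a leap year.

2024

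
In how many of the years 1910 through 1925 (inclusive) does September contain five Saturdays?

5

September has 30 days; it has five Saturdays when Saturday falls among the first (month-length − 28) days — i.e. when September 1 is one of Saturday/Friday.
September 1 by year: 1910:Thu 1911:Fri✓ 1912:Sun 1913:Mon 1914:Tue 1915:Wed 1916:Fri✓ 1917:Sat✓ 1918:Sun 1919:Mon 1920:Wed 1921:Thu 1922:Fri✓ 1923:Sat✓ 1924:Mon 1925:Tue
Years with five Saturdays: 1911, 1916, 1917, 1922, 1923 → 5.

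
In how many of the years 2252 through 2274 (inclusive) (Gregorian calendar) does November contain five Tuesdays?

7

November has 30 days; it has five Tuesdays when Tuesday falls among the first (month-length − 28) days — i.e. when November 1 is one of Tuesday/Monday.
November 1 by year: 2252:Mon✓ 2253:Tue✓ 2254:Wed 2255:Thu 2256:Sat 2257:Sun 2258:Mon✓ 2259:Tue✓ 2260:Thu 2261:Fri 2262:Sat 2263:Sun 2264:Tue✓ 2265:Wed 2266:Thu 2267:Fri 2268:Sun 2269:Mon✓ 2270:Tue✓ 2271:Wed 2272:Fri 2273:Sat 2274:Sun
Years with five Tuesdays: 2252, 2253, 2258, 2259, 2264, 2269, 2270 → 7.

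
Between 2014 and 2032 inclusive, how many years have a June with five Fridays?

June has 30 days; it has five Fridays when Friday falls among the first (month-length − 28) days — i.e. when June 1 is one of Friday/Thursday.
June 1 by year: 2014:Sun 2015:Mon 2016:Wed 2017:Thu✓ 2018:Fri✓ 2019:Sat 2020:Mon 2021:Tue 2022:Wed 2023:Thu✓ 2024:Sat 2025:Sun 2026:Mon 2027:Tue 2028:Thu✓ 2029:Fri✓ 2030:Sat 2031:Sun 2032:Tue
Years with five Fridays: 2017, 2018, 2023, 2028, 2029 → 5.

5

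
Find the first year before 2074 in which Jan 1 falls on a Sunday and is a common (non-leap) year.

2073

Jan 1 advances by 2 weekdays after a leap year and by 1 after a common year.
2074: Jan 1 is Monday.
2073: Sunday
2073 begins on a Sunday and is a common year.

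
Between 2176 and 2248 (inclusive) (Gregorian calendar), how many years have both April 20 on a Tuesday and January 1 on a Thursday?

2

Check each year's weekday for April 20 and January 1:
  2176: Sat/Mon  2177: Sun/Wed  2178: Mon/Thu  2179: Tue/Fri  2180: Thu/Sat  2181: Fri/Mon  2182: Sat/Tue  2183: Sun/Wed  2184: Tue/Thu ✓  2185: Wed/Sat  2186: Thu/Sun  2187: Fri/Mon  2188: Sun/Tue  2189: Mon/Thu  …(45 more)…  2235: Mon/Thu  2236: Wed/Fri  2237: Thu/Sun  2238: Fri/Mon  2239: Sat/Tue  2240: Mon/Wed  2241: Tue/Fri  2242: Wed/Sat  2243: Thu/Sun  2244: Sat/Mon  2245: Sun/Wed  2246: Mon/Thu  2247: Tue/Fri  2248: Thu/Sat
Both conditions hold in: 2184, 2224 — 2.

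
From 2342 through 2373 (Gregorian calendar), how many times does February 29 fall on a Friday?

1

Leap years in 2342–2373: 8 of them.
Feb 29 weekday advances by 5 (mod 7) from one leap year to the next four years later (or differs when a century non-leap intervenes).
Leap-day weekdays: 2344:Tue 2348:Sun 2352:Fri✓ 2356:Wed 2360:Mon 2364:Sat 2368:Thu 2372:Tue
Friday: 2352 → 1.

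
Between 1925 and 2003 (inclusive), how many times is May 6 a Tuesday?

Track May 6's weekday year by year (advancing +1, or +2 across a Feb 29):
  1925: Wed  1926: Thu (+1)  1927: Fri (+1)  1928: Sun (+2)  1929: Mon (+1)
  1930: Tue (+1) ✓  1931: Wed (+1)  1932: Fri (+2)  1933: Sat (+1)  1934: Sun (+1)
  1935: Mon (+1)  1936: Wed (+2)  1937: Thu (+1)  1938: Fri (+1)  … (51 more years) …
  1990: Sun (+1)  1991: Mon (+1)  1992: Wed (+2)  1993: Thu (+1)  1994: Fri (+1)
  1995: Sat (+1)  1996: Mon (+2)  1997: Tue (+1) ✓  1998: Wed (+1)  1999: Thu (+1)
  2000: Sat (+2)  2001: Sun (+1)  2002: Mon (+1)  2003: Tue (+1) ✓
Tuesday years: 1930, 1941, 1947, 1952, 1958, 1969, 1975, 1980, 1986, 1997, 2003 — 11 in total.

11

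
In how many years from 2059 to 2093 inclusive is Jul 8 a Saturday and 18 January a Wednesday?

Check each year's weekday for Jul 8 and 18 January:
  2059: Tue/Sat  2060: Thu/Sun  2061: Fri/Tue  2062: Sat/Wed ✓  2063: Sun/Thu  2064: Tue/Fri  2065: Wed/Sun  2066: Thu/Mon  2067: Fri/Tue  2068: Sun/Wed  2069: Mon/Fri  2070: Tue/Sat  2071: Wed/Sun  2072: Fri/Mon  …(7 more)…  2080: Mon/Thu  2081: Tue/Sat  2082: Wed/Sun  2083: Thu/Mon  2084: Sat/Tue  2085: Sun/Thu  2086: Mon/Fri  2087: Tue/Sat  2088: Thu/Sun  2089: Fri/Tue  2090: Sat/Wed ✓  2091: Sun/Thu  2092: Tue/Fri  2093: Wed/Sun
Both conditions hold in: 2062, 2073, 2079, 2090 — 4.

4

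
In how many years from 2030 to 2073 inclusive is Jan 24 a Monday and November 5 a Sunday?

1

Check each year's weekday for Jan 24 and November 5:
  2030: Thu/Tue  2031: Fri/Wed  2032: Sat/Fri  2033: Mon/Sat  2034: Tue/Sun  2035: Wed/Mon  2036: Thu/Wed  2037: Sat/Thu  2038: Sun/Fri  2039: Mon/Sat  2040: Tue/Mon  2041: Thu/Tue  2042: Fri/Wed  2043: Sat/Thu  …(16 more)…  2060: Sat/Fri  2061: Mon/Sat  2062: Tue/Sun  2063: Wed/Mon  2064: Thu/Wed  2065: Sat/Thu  2066: Sun/Fri  2067: Mon/Sat  2068: Tue/Mon  2069: Thu/Tue  2070: Fri/Wed  2071: Sat/Thu  2072: Sun/Sat  2073: Tue/Sun
Both conditions hold in: 2056 — 1.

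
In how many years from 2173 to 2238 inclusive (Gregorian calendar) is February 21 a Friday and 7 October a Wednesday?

1

Check each year's weekday for February 21 and 7 October:
  2173: Sun/Thu  2174: Mon/Fri  2175: Tue/Sat  2176: Wed/Mon  2177: Fri/Tue  2178: Sat/Wed  2179: Sun/Thu  2180: Mon/Sat  2181: Wed/Sun  2182: Thu/Mon  2183: Fri/Tue  2184: Sat/Thu  2185: Mon/Fri  2186: Tue/Sat  …(38 more)…  2225: Mon/Fri  2226: Tue/Sat  2227: Wed/Sun  2228: Thu/Tue  2229: Sat/Wed  2230: Sun/Thu  2231: Mon/Fri  2232: Tue/Sun  2233: Thu/Mon  2234: Fri/Tue  2235: Sat/Wed  2236: Sun/Fri  2237: Tue/Sat  2238: Wed/Sun
Both conditions hold in: 2212 — 1.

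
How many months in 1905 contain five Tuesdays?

4

A month of length L has five Tuesdays iff its first Tuesday is on day ≤ L−28 (so day 1–3 in a 31-day month, 1–2 in a 30-day month, day 1 in a leap February).
Checking each month of 1905: Jan starts Sun (31d) ✓; Feb starts Wed (28d); Mar starts Wed (31d); Apr starts Sat (30d); May starts Mon (31d) ✓; Jun starts Thu (30d); Jul starts Sat (31d); Aug starts Tue (31d) ✓; Sep starts Fri (30d); Oct starts Sun (31d) ✓; Nov starts Wed (30d); Dec starts Fri (31d).
Five-Tuesday months: January, May, August, October → 4.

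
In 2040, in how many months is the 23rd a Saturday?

1

Check the 23rd of each month of 2040: Jan 23: Mon, Feb 23: Thu, Mar 23: Fri, Apr 23: Mon, May 23: Wed, Jun 23: Sat, Jul 23: Mon, Aug 23: Thu, Sep 23: Sun, Oct 23: Tue, Nov 23: Fri, Dec 23: Sun.
Saturday occurs in June — 1 month.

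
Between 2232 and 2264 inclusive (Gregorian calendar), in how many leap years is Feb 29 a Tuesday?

1

Leap years in 2232–2264: 9 of them.
Feb 29 weekday advances by 5 (mod 7) from one leap year to the next four years later (or differs when a century non-leap intervenes).
Leap-day weekdays: 2232:Wed 2236:Mon 2240:Sat 2244:Thu 2248:Tue✓ 2252:Sun 2256:Fri 2260:Wed 2264:Mon
Tuesday: 2248 → 1.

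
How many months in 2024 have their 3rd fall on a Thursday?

Check the 3rd of each month of 2024: Jan 3: Wed, Feb 3: Sat, Mar 3: Sun, Apr 3: Wed, May 3: Fri, Jun 3: Mon, Jul 3: Wed, Aug 3: Sat, Sep 3: Tue, Oct 3: Thu, Nov 3: Sun, Dec 3: Tue.
Thursday occurs in October — 1 month.

1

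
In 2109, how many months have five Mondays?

4

A month of length L has five Mondays iff its first Monday is on day ≤ L−28 (so day 1–3 in a 31-day month, 1–2 in a 30-day month, day 1 in a leap February).
Checking each month of 2109: Jan starts Tue (31d); Feb starts Fri (28d); Mar starts Fri (31d); Apr starts Mon (30d) ✓; May starts Wed (31d); Jun starts Sat (30d); Jul starts Mon (31d) ✓; Aug starts Thu (31d); Sep starts Sun (30d) ✓; Oct starts Tue (31d); Nov starts Fri (30d); Dec starts Sun (31d) ✓.
Five-Monday months: April, July, September, December → 4.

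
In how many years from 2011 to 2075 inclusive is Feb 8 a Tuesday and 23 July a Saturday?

Check each year's weekday for Feb 8 and 23 July:
  2011: Tue/Sat ✓  2012: Wed/Mon  2013: Fri/Tue  2014: Sat/Wed  2015: Sun/Thu  2016: Mon/Sat  2017: Wed/Sun  2018: Thu/Mon  2019: Fri/Tue  2020: Sat/Thu  2021: Mon/Fri  2022: Tue/Sat ✓  2023: Wed/Sun  2024: Thu/Tue  …(37 more)…  2062: Wed/Sun  2063: Thu/Mon  2064: Fri/Wed  2065: Sun/Thu  2066: Mon/Fri  2067: Tue/Sat ✓  2068: Wed/Mon  2069: Fri/Tue  2070: Sat/Wed  2071: Sun/Thu  2072: Mon/Sat  2073: Wed/Sun  2074: Thu/Mon  2075: Fri/Tue
Both conditions hold in: 2011, 2022, 2033, 2039, 2050, 2061, 2067 — 7.

7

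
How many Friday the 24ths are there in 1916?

Check the 24th of each month of 1916: Jan 24: Mon, Feb 24: Thu, Mar 24: Fri, Apr 24: Mon, May 24: Wed, Jun 24: Sat, Jul 24: Mon, Aug 24: Thu, Sep 24: Sun, Oct 24: Tue, Nov 24: Fri, Dec 24: Sun.
Friday occurs in March, November — 2 months.

2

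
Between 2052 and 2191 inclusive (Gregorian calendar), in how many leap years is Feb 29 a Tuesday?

Leap years in 2052–2191: 34 of them.
Feb 29 weekday advances by 5 (mod 7) from one leap year to the next four years later (or differs when a century non-leap intervenes).
Leap-day weekdays: 2052:Thu 2056:Tue✓ 2060:Sun 2064:Fri 2068:Wed 2072:Mon 2076:Sat 2080:Thu 2084:Tue✓ 2088:Sun 2092:Fri 2096:Wed 2104:Fri …(8 more)… 2140:Mon 2144:Sat 2148:Thu 2152:Tue✓ 2156:Sun 2160:Fri 2164:Wed 2168:Mon 2172:Sat 2176:Thu 2180:Tue✓ 2184:Sun 2188:Fri
Tuesday: 2056, 2084, 2124, 2152, 2180 → 5.

5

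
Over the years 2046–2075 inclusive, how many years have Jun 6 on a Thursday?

Track Jun 6's weekday year by year (advancing +1, or +2 across a Feb 29):
  2046: Wed  2047: Thu (+1) ✓  2048: Sat (+2)  2049: Sun (+1)  2050: Mon (+1)
  2051: Tue (+1)  2052: Thu (+2) ✓  2053: Fri (+1)  2054: Sat (+1)  2055: Sun (+1)
  2056: Tue (+2)  2057: Wed (+1)  2058: Thu (+1) ✓  2059: Fri (+1)  2060: Sun (+2)
  2061: Mon (+1)  2062: Tue (+1)  2063: Wed (+1)  2064: Fri (+2)  2065: Sat (+1)
  2066: Sun (+1)  2067: Mon (+1)  2068: Wed (+2)  2069: Thu (+1) ✓  2070: Fri (+1)
  2071: Sat (+1)  2072: Mon (+2)  2073: Tue (+1)  2074: Wed (+1)  2075: Thu (+1) ✓
Thursday years: 2047, 2052, 2058, 2069, 2075 — 5 in total.

5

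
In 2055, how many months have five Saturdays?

4

A month of length L has five Saturdays iff its first Saturday is on day ≤ L−28 (so day 1–3 in a 31-day month, 1–2 in a 30-day month, day 1 in a leap February).
Checking each month of 2055: Jan starts Fri (31d) ✓; Feb starts Mon (28d); Mar starts Mon (31d); Apr starts Thu (30d); May starts Sat (31d) ✓; Jun starts Tue (30d); Jul starts Thu (31d) ✓; Aug starts Sun (31d); Sep starts Wed (30d); Oct starts Fri (31d) ✓; Nov starts Mon (30d); Dec starts Wed (31d).
Five-Saturday months: January, May, July, October → 4.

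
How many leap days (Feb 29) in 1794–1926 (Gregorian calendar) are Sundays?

4

Leap years in 1794–1926: 31 of them.
Feb 29 weekday advances by 5 (mod 7) from one leap year to the next four years later (or differs when a century non-leap intervenes).
Leap-day weekdays: 1796:Mon 1804:Wed 1808:Mon 1812:Sat 1816:Thu 1820:Tue 1824:Sun✓ 1828:Fri 1832:Wed 1836:Mon 1840:Sat 1844:Thu 1848:Tue …(5 more)… 1872:Thu 1876:Tue 1880:Sun✓ 1884:Fri 1888:Wed 1892:Mon 1896:Sat 1904:Mon 1908:Sat 1912:Thu 1916:Tue 1920:Sun✓ 1924:Fri
Sunday: 1824, 1852, 1880, 1920 → 4.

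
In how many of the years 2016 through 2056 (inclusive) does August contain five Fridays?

16

August has 31 days; it has five Fridays when Friday falls among the first (month-length − 28) days — i.e. when August 1 is one of Friday/Thursday/Wednesday.
August 1 by year: 2016:Mon 2017:Tue 2018:Wed✓ 2019:Thu✓ 2020:Sat 2021:Sun 2022:Mon 2023:Tue 2024:Thu✓ 2025:Fri✓ 2026:Sat 2027:Sun 2028:Tue 2029:Wed✓ 2030:Thu✓ …(11 more)… 2042:Fri✓ 2043:Sat 2044:Mon 2045:Tue 2046:Wed✓ 2047:Thu✓ 2048:Sat 2049:Sun 2050:Mon 2051:Tue 2052:Thu✓ 2053:Fri✓ 2054:Sat 2055:Sun 2056:Tue
Years with five Fridays: 2018, 2019, 2024, 2025, 2029, 2030, 2031, 2035, 2036, 2040, 2041, 2042, 2046, 2047, 2052, 2053 → 16.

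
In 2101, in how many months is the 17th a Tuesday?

1

Check the 17th of each month of 2101: Jan 17: Mon, Feb 17: Thu, Mar 17: Thu, Apr 17: Sun, May 17: Tue, Jun 17: Fri, Jul 17: Sun, Aug 17: Wed, Sep 17: Sat, Oct 17: Mon, Nov 17: Thu, Dec 17: Sat.
Tuesday occurs in May — 1 month.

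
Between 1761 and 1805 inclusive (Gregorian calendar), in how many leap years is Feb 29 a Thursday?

1

Leap years in 1761–1805: 10 of them.
Feb 29 weekday advances by 5 (mod 7) from one leap year to the next four years later (or differs when a century non-leap intervenes).
Leap-day weekdays: 1764:Wed 1768:Mon 1772:Sat 1776:Thu✓ 1780:Tue 1784:Sun 1788:Fri 1792:Wed 1796:Mon 1804:Wed
Thursday: 1776 → 1.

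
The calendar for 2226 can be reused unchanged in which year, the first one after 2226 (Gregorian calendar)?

2237

Two years share a calendar iff Jan 1 falls on the same weekday and both are leap or both are common. 2226: Jan 1 is Sunday, common year.
2227: Jan 1 Monday, common
2228: Jan 1 Tuesday, leap
2229: Jan 1 Thursday, common
2230: Jan 1 Friday, common
2231: Jan 1 Saturday, common
2232: Jan 1 Sunday, leap
2233: Jan 1 Tuesday, common
2234: Jan 1 Wednesday, common
2235: Jan 1 Thursday, common
2236: Jan 1 Friday, leap
2237: Jan 1 Sunday, common
2237 matches on both conditions.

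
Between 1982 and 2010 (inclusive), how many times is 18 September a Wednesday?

Track 18 September's weekday year by year (advancing +1, or +2 across a Feb 29):
  1982: Sat  1983: Sun (+1)  1984: Tue (+2)  1985: Wed (+1) ✓  1986: Thu (+1)
  1987: Fri (+1)  1988: Sun (+2)  1989: Mon (+1)  1990: Tue (+1)  1991: Wed (+1) ✓
  1992: Fri (+2)  1993: Sat (+1)  1994: Sun (+1)  1995: Mon (+1)  1996: Wed (+2) ✓
  1997: Thu (+1)  1998: Fri (+1)  1999: Sat (+1)  2000: Mon (+2)  2001: Tue (+1)
  2002: Wed (+1) ✓  2003: Thu (+1)  2004: Sat (+2)  2005: Sun (+1)  2006: Mon (+1)
  2007: Tue (+1)  2008: Thu (+2)  2009: Fri (+1)  2010: Sat (+1)
Wednesday years: 1985, 1991, 1996, 2002 — 4 in total.

4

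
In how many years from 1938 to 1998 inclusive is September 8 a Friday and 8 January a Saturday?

Check each year's weekday for September 8 and 8 January:
  1938: Thu/Sat  1939: Fri/Sun  1940: Sun/Mon  1941: Mon/Wed  1942: Tue/Thu  1943: Wed/Fri  1944: Fri/Sat ✓  1945: Sat/Mon  1946: Sun/Tue  1947: Mon/Wed  1948: Wed/Thu  1949: Thu/Sat  1950: Fri/Sun  1951: Sat/Mon  …(33 more)…  1985: Sun/Tue  1986: Mon/Wed  1987: Tue/Thu  1988: Thu/Fri  1989: Fri/Sun  1990: Sat/Mon  1991: Sun/Tue  1992: Tue/Wed  1993: Wed/Fri  1994: Thu/Sat  1995: Fri/Sun  1996: Sun/Mon  1997: Mon/Wed  1998: Tue/Thu
Both conditions hold in: 1944, 1972 — 2.

2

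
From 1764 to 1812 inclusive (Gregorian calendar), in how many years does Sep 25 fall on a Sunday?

Track Sep 25's weekday year by year (advancing +1, or +2 across a Feb 29):
  1764: Tue  1765: Wed (+1)  1766: Thu (+1)  1767: Fri (+1)  1768: Sun (+2) ✓
  1769: Mon (+1)  1770: Tue (+1)  1771: Wed (+1)  1772: Fri (+2)  1773: Sat (+1)
  1774: Sun (+1) ✓  1775: Mon (+1)  1776: Wed (+2)  1777: Thu (+1)  … (21 more years) …
  1799: Wed (+1)  1800: Thu (+1)  1801: Fri (+1)  1802: Sat (+1)  1803: Sun (+1) ✓
  1804: Tue (+2)  1805: Wed (+1)  1806: Thu (+1)  1807: Fri (+1)  1808: Sun (+2) ✓
  1809: Mon (+1)  1810: Tue (+1)  1811: Wed (+1)  1812: Fri (+2)
Sunday years: 1768, 1774, 1785, 1791, 1796, 1803, 1808 — 7 in total.

7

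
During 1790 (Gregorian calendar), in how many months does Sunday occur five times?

4

A month of length L has five Sundays iff its first Sunday is on day ≤ L−28 (so day 1–3 in a 31-day month, 1–2 in a 30-day month, day 1 in a leap February).
Checking each month of 1790: Jan starts Fri (31d) ✓; Feb starts Mon (28d); Mar starts Mon (31d); Apr starts Thu (30d); May starts Sat (31d) ✓; Jun starts Tue (30d); Jul starts Thu (31d); Aug starts Sun (31d) ✓; Sep starts Wed (30d); Oct starts Fri (31d) ✓; Nov starts Mon (30d); Dec starts Wed (31d).
Five-Sunday months: January, May, August, October → 4.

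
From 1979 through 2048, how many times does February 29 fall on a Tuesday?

2

Leap years in 1979–2048: 18 of them.
Feb 29 weekday advances by 5 (mod 7) from one leap year to the next four years later (or differs when a century non-leap intervenes).
Leap-day weekdays: 1980:Fri 1984:Wed 1988:Mon 1992:Sat 1996:Thu 2000:Tue✓ 2004:Sun 2008:Fri 2012:Wed 2016:Mon 2020:Sat 2024:Thu 2028:Tue✓ 2032:Sun 2036:Fri 2040:Wed 2044:Mon 2048:Sat
Tuesday: 2000, 2028 → 2.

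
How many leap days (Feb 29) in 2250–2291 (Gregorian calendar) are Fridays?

2

Leap years in 2250–2291: 10 of them.
Feb 29 weekday advances by 5 (mod 7) from one leap year to the next four years later (or differs when a century non-leap intervenes).
Leap-day weekdays: 2252:Sun 2256:Fri✓ 2260:Wed 2264:Mon 2268:Sat 2272:Thu 2276:Tue 2280:Sun 2284:Fri✓ 2288:Wed
Friday: 2256, 2284 → 2.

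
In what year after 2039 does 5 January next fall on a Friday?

From one year to the next, a fixed date's weekday advances by 1, or by 2 when a Feb 29 lies between the two dates.
2039: January 5 is Wednesday.
2040: Thursday (+1)
2041: Saturday (+2)
2042: Sunday (+1)
2043: Monday (+1)
2044: Tuesday (+1)
2045: Thursday (+2)
2046: Friday (+1)
5 January falls on a Friday in 2046.

2046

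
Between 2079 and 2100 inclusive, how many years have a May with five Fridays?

May has 31 days; it has five Fridays when Friday falls among the first (month-length − 28) days — i.e. when May 1 is one of Friday/Thursday/Wednesday.
May 1 by year: 2079:Mon 2080:Wed✓ 2081:Thu✓ 2082:Fri✓ 2083:Sat 2084:Mon 2085:Tue 2086:Wed✓ 2087:Thu✓ 2088:Sat 2089:Sun 2090:Mon 2091:Tue 2092:Thu✓ 2093:Fri✓ 2094:Sat 2095:Sun 2096:Tue 2097:Wed✓ 2098:Thu✓ 2099:Fri✓ 2100:Sat
Years with five Fridays: 2080, 2081, 2082, 2086, 2087, 2092, 2093, 2097, 2098, 2099 → 10.

10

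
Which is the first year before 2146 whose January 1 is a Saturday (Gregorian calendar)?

Jan 1 advances by 2 weekdays after a leap year and by 1 after a common year.
2146: Jan 1 is Saturday.
2145: Friday
2144: Wednesday (leap)
2143: Tuesday
2142: Monday
2141: Sunday
2140: Friday (leap)
2139: Thursday
2138: Wednesday
2137: Tuesday
2136: Sunday (leap)
2135: Saturday
2135 begins on a Saturday

2135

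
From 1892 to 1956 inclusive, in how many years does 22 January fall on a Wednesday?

9

Track 22 January's weekday year by year (advancing +1, or +2 across a Feb 29):
  1892: Fri  1893: Sun (+2)  1894: Mon (+1)  1895: Tue (+1)  1896: Wed (+1) ✓
  1897: Fri (+2)  1898: Sat (+1)  1899: Sun (+1)  1900: Mon (+1)  1901: Tue (+1)
  1902: Wed (+1) ✓  1903: Thu (+1)  1904: Fri (+1)  1905: Sun (+2)  … (37 more years) …
  1943: Fri (+1)  1944: Sat (+1)  1945: Mon (+2)  1946: Tue (+1)  1947: Wed (+1) ✓
  1948: Thu (+1)  1949: Sat (+2)  1950: Sun (+1)  1951: Mon (+1)  1952: Tue (+1)
  1953: Thu (+2)  1954: Fri (+1)  1955: Sat (+1)  1956: Sun (+1)
Wednesday years: 1896, 1902, 1908, 1913, 1919, 1930, 1936, 1941, 1947 — 9 in total.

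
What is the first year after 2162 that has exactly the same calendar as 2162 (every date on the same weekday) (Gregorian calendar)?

2173

Two years share a calendar iff Jan 1 falls on the same weekday and both are leap or both are common. 2162: Jan 1 is Friday, common year.
2163: Jan 1 Saturday, common
2164: Jan 1 Sunday, leap
2165: Jan 1 Tuesday, common
2166: Jan 1 Wednesday, common
2167: Jan 1 Thursday, common
2168: Jan 1 Friday, leap
2169: Jan 1 Sunday, common
2170: Jan 1 Monday, common
2171: Jan 1 Tuesday, common
2172: Jan 1 Wednesday, leap
2173: Jan 1 Friday, common
2173 matches on both conditions.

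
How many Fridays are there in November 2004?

November 2004 has 30 days and begins on Monday.
The first Friday is November 5.
Fridays fall on 5, 12, 19, 26 — that's 4.

4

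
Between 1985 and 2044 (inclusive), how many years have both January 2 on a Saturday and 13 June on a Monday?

Check each year's weekday for January 2 and 13 June:
  1985: Wed/Thu  1986: Thu/Fri  1987: Fri/Sat  1988: Sat/Mon ✓  1989: Mon/Tue  1990: Tue/Wed  1991: Wed/Thu  1992: Thu/Sat  1993: Sat/Sun  1994: Sun/Mon  1995: Mon/Tue  1996: Tue/Thu  1997: Thu/Fri  1998: Fri/Sat  …(32 more)…  2031: Thu/Fri  2032: Fri/Sun  2033: Sun/Mon  2034: Mon/Tue  2035: Tue/Wed  2036: Wed/Fri  2037: Fri/Sat  2038: Sat/Sun  2039: Sun/Mon  2040: Mon/Wed  2041: Wed/Thu  2042: Thu/Fri  2043: Fri/Sat  2044: Sat/Mon ✓
Both conditions hold in: 1988, 2016, 2044 — 3.

3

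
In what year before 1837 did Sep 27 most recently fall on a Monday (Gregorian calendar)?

From one year to the next, a fixed date's weekday advances by 1, or by 2 when a Feb 29 lies between the two dates.
1837: September 27 is Wednesday.
1836: Tuesday (−1)
1835: Sunday (−2)
1834: Saturday (−1)
1833: Friday (−1)
1832: Thursday (−1)
1831: Tuesday (−2)
1830: Monday (−1)
Sep 27 falls on a Monday in 1830.

1830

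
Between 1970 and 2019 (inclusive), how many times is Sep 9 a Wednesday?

Track Sep 9's weekday year by year (advancing +1, or +2 across a Feb 29):
  1970: Wed ✓  1971: Thu (+1)  1972: Sat (+2)  1973: Sun (+1)  1974: Mon (+1)
  1975: Tue (+1)  1976: Thu (+2)  1977: Fri (+1)  1978: Sat (+1)  1979: Sun (+1)
  1980: Tue (+2)  1981: Wed (+1) ✓  1982: Thu (+1)  1983: Fri (+1)  … (22 more years) …
  2006: Sat (+1)  2007: Sun (+1)  2008: Tue (+2)  2009: Wed (+1) ✓  2010: Thu (+1)
  2011: Fri (+1)  2012: Sun (+2)  2013: Mon (+1)  2014: Tue (+1)  2015: Wed (+1) ✓
  2016: Fri (+2)  2017: Sat (+1)  2018: Sun (+1)  2019: Mon (+1)
Wednesday years: 1970, 1981, 1987, 1992, 1998, 2009, 2015 — 7 in total.

7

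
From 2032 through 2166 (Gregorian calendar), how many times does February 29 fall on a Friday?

6

Leap years in 2032–2166: 33 of them.
Feb 29 weekday advances by 5 (mod 7) from one leap year to the next four years later (or differs when a century non-leap intervenes).
Leap-day weekdays: 2032:Sun 2036:Fri✓ 2040:Wed 2044:Mon 2048:Sat 2052:Thu 2056:Tue 2060:Sun 2064:Fri✓ 2068:Wed 2072:Mon 2076:Sat 2080:Thu …(7 more)… 2116:Sat 2120:Thu 2124:Tue 2128:Sun 2132:Fri✓ 2136:Wed 2140:Mon 2144:Sat 2148:Thu 2152:Tue 2156:Sun 2160:Fri✓ 2164:Wed
Friday: 2036, 2064, 2092, 2104, 2132, 2160 → 6.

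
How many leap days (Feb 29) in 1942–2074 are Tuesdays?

Leap years in 1942–2074: 33 of them.
Feb 29 weekday advances by 5 (mod 7) from one leap year to the next four years later (or differs when a century non-leap intervenes).
Leap-day weekdays: 1944:Tue✓ 1948:Sun 1952:Fri 1956:Wed 1960:Mon 1964:Sat 1968:Thu 1972:Tue✓ 1976:Sun 1980:Fri 1984:Wed 1988:Mon 1992:Sat …(7 more)… 2024:Thu 2028:Tue✓ 2032:Sun 2036:Fri 2040:Wed 2044:Mon 2048:Sat 2052:Thu 2056:Tue✓ 2060:Sun 2064:Fri 2068:Wed 2072:Mon
Tuesday: 1944, 1972, 2000, 2028, 2056 → 5.

5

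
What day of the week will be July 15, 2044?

Friday

January 1, 2044 is a Friday.
July 15 is day 197 of the year, i.e. 196 days after Jan 1.
196 mod 7 = 0, so advance 0 weekdays from Friday: Friday.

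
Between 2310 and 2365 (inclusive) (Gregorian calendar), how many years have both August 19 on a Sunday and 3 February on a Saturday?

6

Check each year's weekday for August 19 and 3 February:
  2310: Fri/Thu  2311: Sat/Fri  2312: Mon/Sat  2313: Tue/Mon  2314: Wed/Tue  2315: Thu/Wed  2316: Sat/Thu  2317: Sun/Sat ✓  2318: Mon/Sun  2319: Tue/Mon  2320: Thu/Tue  2321: Fri/Thu  2322: Sat/Fri  2323: Sun/Sat ✓  …(28 more)…  2352: Tue/Sun  2353: Wed/Tue  2354: Thu/Wed  2355: Fri/Thu  2356: Sun/Fri  2357: Mon/Sun  2358: Tue/Mon  2359: Wed/Tue  2360: Fri/Wed  2361: Sat/Fri  2362: Sun/Sat ✓  2363: Mon/Sun  2364: Wed/Mon  2365: Thu/Wed
Both conditions hold in: 2317, 2323, 2334, 2345, 2351, 2362 — 6.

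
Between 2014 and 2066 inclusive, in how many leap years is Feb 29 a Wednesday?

1

Leap years in 2014–2066: 13 of them.
Feb 29 weekday advances by 5 (mod 7) from one leap year to the next four years later (or differs when a century non-leap intervenes).
Leap-day weekdays: 2016:Mon 2020:Sat 2024:Thu 2028:Tue 2032:Sun 2036:Fri 2040:Wed✓ 2044:Mon 2048:Sat 2052:Thu 2056:Tue 2060:Sun 2064:Fri
Wednesday: 2040 → 1.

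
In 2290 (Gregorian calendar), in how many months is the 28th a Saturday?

Check the 28th of each month of 2290: Jan 28: Tue, Feb 28: Fri, Mar 28: Fri, Apr 28: Mon, May 28: Wed, Jun 28: Sat, Jul 28: Mon, Aug 28: Thu, Sep 28: Sun, Oct 28: Tue, Nov 28: Fri, Dec 28: Sun.
Saturday occurs in June — 1 month.

1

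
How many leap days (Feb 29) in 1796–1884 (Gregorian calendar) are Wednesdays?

Leap years in 1796–1884: 22 of them.
Feb 29 weekday advances by 5 (mod 7) from one leap year to the next four years later (or differs when a century non-leap intervenes).
Leap-day weekdays: 1796:Mon 1804:Wed✓ 1808:Mon 1812:Sat 1816:Thu 1820:Tue 1824:Sun 1828:Fri 1832:Wed✓ 1836:Mon 1840:Sat 1844:Thu 1848:Tue 1852:Sun 1856:Fri 1860:Wed✓ 1864:Mon 1868:Sat 1872:Thu 1876:Tue 1880:Sun 1884:Fri
Wednesday: 1804, 1832, 1860 → 3.

3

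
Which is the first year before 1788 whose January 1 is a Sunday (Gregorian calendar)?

1786

Jan 1 advances by 2 weekdays after a leap year and by 1 after a common year.
1788: Jan 1 is Tuesday (leap).
1787: Monday
1786: Sunday
1786 begins on a Sunday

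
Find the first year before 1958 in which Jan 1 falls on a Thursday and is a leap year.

Jan 1 advances by 2 weekdays after a leap year and by 1 after a common year.
1958: Jan 1 is Wednesday.
1957: Tuesday
1956: Sunday (leap)
1955: Saturday
1954: Friday
1953: Thursday
1952: Tuesday (leap)
1951: Monday
1950: Sunday
1949: Saturday
1948: Thursday (leap)
1948 begins on a Thursday and is a leap year.

1948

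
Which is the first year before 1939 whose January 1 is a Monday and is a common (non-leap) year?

Jan 1 advances by 2 weekdays after a leap year and by 1 after a common year.
1939: Jan 1 is Sunday.
1938: Saturday
1937: Friday
1936: Wednesday (leap)
1935: Tuesday
1934: Monday
1934 begins on a Monday and is a common year.

1934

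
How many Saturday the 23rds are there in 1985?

Check the 23rd of each month of 1985: Jan 23: Wed, Feb 23: Sat, Mar 23: Sat, Apr 23: Tue, May 23: Thu, Jun 23: Sun, Jul 23: Tue, Aug 23: Fri, Sep 23: Mon, Oct 23: Wed, Nov 23: Sat, Dec 23: Mon.
Saturday occurs in February, March, November — 3 months.

3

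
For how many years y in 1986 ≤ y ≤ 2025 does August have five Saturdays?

August has 31 days; it has five Saturdays when Saturday falls among the first (month-length − 28) days — i.e. when August 1 is one of Saturday/Friday/Thursday.
August 1 by year: 1986:Fri✓ 1987:Sat✓ 1988:Mon 1989:Tue 1990:Wed 1991:Thu✓ 1992:Sat✓ 1993:Sun 1994:Mon 1995:Tue 1996:Thu✓ 1997:Fri✓ 1998:Sat✓ 1999:Sun 2000:Tue …(10 more)… 2011:Mon 2012:Wed 2013:Thu✓ 2014:Fri✓ 2015:Sat✓ 2016:Mon 2017:Tue 2018:Wed 2019:Thu✓ 2020:Sat✓ 2021:Sun 2022:Mon 2023:Tue 2024:Thu✓ 2025:Fri✓
Years with five Saturdays: 1986, 1987, 1991, 1992, 1996, 1997, 1998, 2002, 2003, 2008, 2009, 2013, 2014, 2015, 2019, 2020, 2024, 2025 → 18.

18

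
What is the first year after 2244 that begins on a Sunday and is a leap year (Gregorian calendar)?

Jan 1 advances by 2 weekdays after a leap year and by 1 after a common year.
2244: Jan 1 is Monday (leap).
2245: Wednesday
2246: Thursday
2247: Friday
2248: Saturday (leap)
2249: Monday
2250: Tuesday
2251: Wednesday
2252: Thursday (leap)
2253: Saturday
2254: Sunday
2255: Monday
2256: Tuesday (leap)
2257: Thursday
2258: Friday
2259: Saturday
2260: Sunday (leap)
2260 begins on a Sunday and is a leap year.

2260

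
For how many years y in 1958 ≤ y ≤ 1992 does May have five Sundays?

May has 31 days; it has five Sundays when Sunday falls among the first (month-length − 28) days — i.e. when May 1 is one of Sunday/Saturday/Friday.
May 1 by year: 1958:Thu 1959:Fri✓ 1960:Sun✓ 1961:Mon 1962:Tue 1963:Wed 1964:Fri✓ 1965:Sat✓ 1966:Sun✓ 1967:Mon 1968:Wed 1969:Thu 1970:Fri✓ 1971:Sat✓ 1972:Mon …(5 more)… 1978:Mon 1979:Tue 1980:Thu 1981:Fri✓ 1982:Sat✓ 1983:Sun✓ 1984:Tue 1985:Wed 1986:Thu 1987:Fri✓ 1988:Sun✓ 1989:Mon 1990:Tue 1991:Wed 1992:Fri✓
Years with five Sundays: 1959, 1960, 1964, 1965, 1966, 1970, 1971, 1976, 1977, 1981, 1982, 1983, 1987, 1988, 1992 → 15.

15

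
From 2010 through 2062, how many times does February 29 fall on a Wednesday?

2

Leap years in 2010–2062: 13 of them.
Feb 29 weekday advances by 5 (mod 7) from one leap year to the next four years later (or differs when a century non-leap intervenes).
Leap-day weekdays: 2012:Wed✓ 2016:Mon 2020:Sat 2024:Thu 2028:Tue 2032:Sun 2036:Fri 2040:Wed✓ 2044:Mon 2048:Sat 2052:Thu 2056:Tue 2060:Sun
Wednesday: 2012, 2040 → 2.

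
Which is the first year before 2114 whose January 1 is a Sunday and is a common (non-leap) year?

Jan 1 advances by 2 weekdays after a leap year and by 1 after a common year.
2114: Jan 1 is Monday.
2113: Sunday
2113 begins on a Sunday and is a common year.

2113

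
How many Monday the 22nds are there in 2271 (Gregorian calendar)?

Check the 22nd of each month of 2271: Jan 22: Sun, Feb 22: Wed, Mar 22: Wed, Apr 22: Sat, May 22: Mon, Jun 22: Thu, Jul 22: Sat, Aug 22: Tue, Sep 22: Fri, Oct 22: Sun, Nov 22: Wed, Dec 22: Fri.
Monday occurs in May — 1 month.

1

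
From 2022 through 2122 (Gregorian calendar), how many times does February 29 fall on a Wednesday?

4

Leap years in 2022–2122: 24 of them.
Feb 29 weekday advances by 5 (mod 7) from one leap year to the next four years later (or differs when a century non-leap intervenes).
Leap-day weekdays: 2024:Thu 2028:Tue 2032:Sun 2036:Fri 2040:Wed✓ 2044:Mon 2048:Sat 2052:Thu 2056:Tue 2060:Sun 2064:Fri 2068:Wed✓ 2072:Mon 2076:Sat 2080:Thu 2084:Tue 2088:Sun 2092:Fri 2096:Wed✓ 2104:Fri 2108:Wed✓ 2112:Mon 2116:Sat 2120:Thu
Wednesday: 2040, 2068, 2096, 2108 → 4.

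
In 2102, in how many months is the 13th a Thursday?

2

Check the 13th of each month of 2102: Jan 13: Fri, Feb 13: Mon, Mar 13: Mon, Apr 13: Thu, May 13: Sat, Jun 13: Tue, Jul 13: Thu, Aug 13: Sun, Sep 13: Wed, Oct 13: Fri, Nov 13: Mon, Dec 13: Wed.
Thursday occurs in April, July — 2 months.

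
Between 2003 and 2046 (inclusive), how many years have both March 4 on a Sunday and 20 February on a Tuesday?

Check each year's weekday for March 4 and 20 February:
  2003: Tue/Thu  2004: Thu/Fri  2005: Fri/Sun  2006: Sat/Mon  2007: Sun/Tue ✓  2008: Tue/Wed  2009: Wed/Fri  2010: Thu/Sat  2011: Fri/Sun  2012: Sun/Mon  2013: Mon/Wed  2014: Tue/Thu  2015: Wed/Fri  2016: Fri/Sat  …(16 more)…  2033: Fri/Sun  2034: Sat/Mon  2035: Sun/Tue ✓  2036: Tue/Wed  2037: Wed/Fri  2038: Thu/Sat  2039: Fri/Sun  2040: Sun/Mon  2041: Mon/Wed  2042: Tue/Thu  2043: Wed/Fri  2044: Fri/Sat  2045: Sat/Mon  2046: Sun/Tue ✓
Both conditions hold in: 2007, 2018, 2029, 2035, 2046 — 5.

5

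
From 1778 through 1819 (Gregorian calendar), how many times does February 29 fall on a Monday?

2

Leap years in 1778–1819: 9 of them.
Feb 29 weekday advances by 5 (mod 7) from one leap year to the next four years later (or differs when a century non-leap intervenes).
Leap-day weekdays: 1780:Tue 1784:Sun 1788:Fri 1792:Wed 1796:Mon✓ 1804:Wed 1808:Mon✓ 1812:Sat 1816:Thu
Monday: 1796, 1808 → 2.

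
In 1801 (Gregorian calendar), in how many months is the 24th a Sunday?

Check the 24th of each month of 1801: Jan 24: Sat, Feb 24: Tue, Mar 24: Tue, Apr 24: Fri, May 24: Sun, Jun 24: Wed, Jul 24: Fri, Aug 24: Mon, Sep 24: Thu, Oct 24: Sat, Nov 24: Tue, Dec 24: Thu.
Sunday occurs in May — 1 month.

1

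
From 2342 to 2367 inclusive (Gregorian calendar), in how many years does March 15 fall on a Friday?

3

Track March 15's weekday year by year (advancing +1, or +2 across a Feb 29):
  2342: Sun  2343: Mon (+1)  2344: Wed (+2)  2345: Thu (+1)  2346: Fri (+1) ✓
  2347: Sat (+1)  2348: Mon (+2)  2349: Tue (+1)  2350: Wed (+1)  2351: Thu (+1)
  2352: Sat (+2)  2353: Sun (+1)  2354: Mon (+1)  2355: Tue (+1)  2356: Thu (+2)
  2357: Fri (+1) ✓  2358: Sat (+1)  2359: Sun (+1)  2360: Tue (+2)  2361: Wed (+1)
  2362: Thu (+1)  2363: Fri (+1) ✓  2364: Sun (+2)  2365: Mon (+1)  2366: Tue (+1)
  2367: Wed (+1)
Friday years: 2346, 2357, 2363 — 3 in total.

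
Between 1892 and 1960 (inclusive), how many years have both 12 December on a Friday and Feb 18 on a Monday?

Check each year's weekday for 12 December and Feb 18:
  1892: Mon/Thu  1893: Tue/Sat  1894: Wed/Sun  1895: Thu/Mon  1896: Sat/Tue  1897: Sun/Thu  1898: Mon/Fri  1899: Tue/Sat  1900: Wed/Sun  1901: Thu/Mon  1902: Fri/Tue  1903: Sat/Wed  1904: Mon/Thu  1905: Tue/Sat  …(41 more)…  1947: Fri/Tue  1948: Sun/Wed  1949: Mon/Fri  1950: Tue/Sat  1951: Wed/Sun  1952: Fri/Mon ✓  1953: Sat/Wed  1954: Sun/Thu  1955: Mon/Fri  1956: Wed/Sat  1957: Thu/Mon  1958: Fri/Tue  1959: Sat/Wed  1960: Mon/Thu
Both conditions hold in: 1924, 1952 — 2.

2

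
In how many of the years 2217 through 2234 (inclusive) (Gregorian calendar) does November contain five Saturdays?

November has 30 days; it has five Saturdays when Saturday falls among the first (month-length − 28) days — i.e. when November 1 is one of Saturday/Friday.
November 1 by year: 2217:Sat✓ 2218:Sun 2219:Mon 2220:Wed 2221:Thu 2222:Fri✓ 2223:Sat✓ 2224:Mon 2225:Tue 2226:Wed 2227:Thu 2228:Sat✓ 2229:Sun 2230:Mon 2231:Tue 2232:Thu 2233:Fri✓ 2234:Sat✓
Years with five Saturdays: 2217, 2222, 2223, 2228, 2233, 2234 → 6.

6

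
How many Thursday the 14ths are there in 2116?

1

Check the 14th of each month of 2116: Jan 14: Tue, Feb 14: Fri, Mar 14: Sat, Apr 14: Tue, May 14: Thu, Jun 14: Sun, Jul 14: Tue, Aug 14: Fri, Sep 14: Mon, Oct 14: Wed, Nov 14: Sat, Dec 14: Mon.
Thursday occurs in May — 1 month.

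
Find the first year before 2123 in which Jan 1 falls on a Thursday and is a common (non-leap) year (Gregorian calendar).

2122

Jan 1 advances by 2 weekdays after a leap year and by 1 after a common year.
2123: Jan 1 is Friday.
2122: Thursday
2122 begins on a Thursday and is a common year.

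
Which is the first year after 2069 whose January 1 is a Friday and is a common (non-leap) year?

Jan 1 advances by 2 weekdays after a leap year and by 1 after a common year.
2069: Jan 1 is Tuesday.
2070: Wednesday
2071: Thursday
2072: Friday (leap)
2073: Sunday
2074: Monday
2075: Tuesday
2076: Wednesday (leap)
2077: Friday
2077 begins on a Friday and is a common year.

2077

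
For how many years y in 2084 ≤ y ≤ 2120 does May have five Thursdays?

16

May has 31 days; it has five Thursdays when Thursday falls among the first (month-length − 28) days — i.e. when May 1 is one of Thursday/Wednesday/Tuesday.
May 1 by year: 2084:Mon 2085:Tue✓ 2086:Wed✓ 2087:Thu✓ 2088:Sat 2089:Sun 2090:Mon 2091:Tue✓ 2092:Thu✓ 2093:Fri 2094:Sat 2095:Sun 2096:Tue✓ 2097:Wed✓ 2098:Thu✓ …(7 more)… 2106:Sat 2107:Sun 2108:Tue✓ 2109:Wed✓ 2110:Thu✓ 2111:Fri 2112:Sun 2113:Mon 2114:Tue✓ 2115:Wed✓ 2116:Fri 2117:Sat 2118:Sun 2119:Mon 2120:Wed✓
Years with five Thursdays: 2085, 2086, 2087, 2091, 2092, 2096, 2097, 2098, 2103, 2104, 2108, 2109, 2110, 2114, 2115, 2120 → 16.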